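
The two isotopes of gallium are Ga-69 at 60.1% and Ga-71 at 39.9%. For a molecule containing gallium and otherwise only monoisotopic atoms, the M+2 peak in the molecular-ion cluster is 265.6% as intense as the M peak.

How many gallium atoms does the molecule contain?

With n Ga atoms, P(M+2)/P(M) = C(n,1)·p^(n−1)q / p^n = n·q/p = n · 0.399/0.601.
n = 2.656 × 0.601/0.399 = 4.00 ≈ 4

4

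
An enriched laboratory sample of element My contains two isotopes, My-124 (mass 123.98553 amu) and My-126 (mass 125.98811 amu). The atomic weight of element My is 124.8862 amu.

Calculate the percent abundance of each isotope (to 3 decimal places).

Let x be the fractional abundance of My-124; then My-126 has abundance 1 − x.
123.98553·x + 125.98811·(1 − x) = 124.8862
(123.98553 − 125.98811)·x = 124.8862 − 125.98811
x = -1.10191 / -2.00258 = 0.55025 → 55.025% My-124, 44.975% My-126.

My-124: 55.025%, My-126: 44.975%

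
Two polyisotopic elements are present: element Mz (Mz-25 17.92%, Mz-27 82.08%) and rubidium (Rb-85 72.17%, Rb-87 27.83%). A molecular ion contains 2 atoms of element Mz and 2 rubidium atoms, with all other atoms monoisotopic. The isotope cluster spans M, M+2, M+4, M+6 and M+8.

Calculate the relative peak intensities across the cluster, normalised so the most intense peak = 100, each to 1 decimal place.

3.5 : 35.2 : 100.0 : 62.2 : 11.1

Element Mz pattern (n=2): 0.03211264 : 0.29417472 : 0.67371264
Rubidium pattern (n=2): 0.52085089 : 0.40169822 : 0.07745089
Convolve the two distributions (both contribute in 2-u steps):
  M: 0.03211264×0.52085089 = 0.016726
  M+2: 0.03211264×0.40169822 + 0.29417472×0.52085089 = 0.166121
  M+4: 0.03211264×0.07745089 + 0.29417472×0.40169822 + 0.67371264×0.52085089 = 0.471560
  M+6: 0.29417472×0.07745089 + 0.67371264×0.40169822 = 0.293413
  M+8: 0.67371264×0.07745089 = 0.052180
Scale to base peak (0.471560) = 100: 3.5 : 35.2 : 100.0 : 62.2 : 11.1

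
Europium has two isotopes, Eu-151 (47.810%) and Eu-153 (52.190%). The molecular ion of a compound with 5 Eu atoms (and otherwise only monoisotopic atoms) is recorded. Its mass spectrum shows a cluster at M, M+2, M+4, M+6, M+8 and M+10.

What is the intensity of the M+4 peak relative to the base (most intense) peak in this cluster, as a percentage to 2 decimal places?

(0.47810 + 0.52190)^5 gives M 0.0250, M+2 0.1363, M+4 0.2977, M+6 0.3249, M+8 0.1774, M+10 0.0387; the largest is M+6.
P(M+6) = C(5,3) × 0.47810^2 × 0.52190^3 = 10 × 0.22857961 × 0.14215492 = 0.324937 (base)
P(M+4) = C(5,2) × 0.47810^3 × 0.52190^2 = 10 × 0.10928391 × 0.27237961 = 0.297667
Relative intensity = 0.297667 / 0.324937 × 100 = 91.61

91.61%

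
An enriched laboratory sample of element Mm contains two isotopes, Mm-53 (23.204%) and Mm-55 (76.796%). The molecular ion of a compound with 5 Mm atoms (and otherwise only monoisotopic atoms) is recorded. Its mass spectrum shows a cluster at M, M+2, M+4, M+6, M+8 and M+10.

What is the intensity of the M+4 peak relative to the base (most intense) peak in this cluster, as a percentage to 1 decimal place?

(0.23204 + 0.76796)^5 gives M 0.0007, M+2 0.0111, M+4 0.0737, M+6 0.2439, M+8 0.4035, M+10 0.2671; the largest is M+8.
P(M+8) = C(5,4) × 0.23204^1 × 0.76796^4 = 5 × 0.23204 × 0.34781988 = 0.403541 (base)
P(M+4) = C(5,2) × 0.23204^3 × 0.76796^2 = 10 × 0.01249363 × 0.58976256 = 0.073683
Relative intensity = 0.073683 / 0.403541 × 100 = 18.3

18.3%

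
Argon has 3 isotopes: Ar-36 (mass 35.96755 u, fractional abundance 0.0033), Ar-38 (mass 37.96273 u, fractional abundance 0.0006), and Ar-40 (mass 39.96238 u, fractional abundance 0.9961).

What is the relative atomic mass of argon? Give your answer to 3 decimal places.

39.948 u

The abundance-weighted mean is 0.0033 × 35.96755 + 0.0006 × 37.96273 + 0.9961 × 39.96238
= 0.118693 + 0.022778 + 39.806527 = 39.947998 u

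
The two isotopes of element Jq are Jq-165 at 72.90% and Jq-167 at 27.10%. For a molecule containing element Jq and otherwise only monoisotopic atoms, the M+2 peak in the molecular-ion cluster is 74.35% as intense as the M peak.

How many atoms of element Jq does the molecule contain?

2

With n Jq atoms, P(M+2)/P(M) = C(n,1)·p^(n−1)q / p^n = n·q/p = n · 0.2710/0.7290.
n = 0.7435 × 0.7290/0.2710 = 2.00 ≈ 2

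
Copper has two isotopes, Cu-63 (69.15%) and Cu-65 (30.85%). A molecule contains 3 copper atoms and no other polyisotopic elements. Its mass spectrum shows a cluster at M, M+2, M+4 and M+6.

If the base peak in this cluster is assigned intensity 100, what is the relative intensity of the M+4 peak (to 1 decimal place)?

44.6

(0.6915 + 0.3085)^3 gives M 0.3307, M+2 0.4425, M+4 0.1974, M+6 0.0294; the largest is M+2.
P(M+2) = C(3,1) × 0.6915^2 × 0.3085^1 = 3 × 0.47817225 × 0.3085 = 0.442548 (base)
P(M+4) = C(3,2) × 0.6915^1 × 0.3085^2 = 3 × 0.6915 × 0.09517225 = 0.197435
Relative intensity = 0.197435 / 0.442548 × 100 = 44.6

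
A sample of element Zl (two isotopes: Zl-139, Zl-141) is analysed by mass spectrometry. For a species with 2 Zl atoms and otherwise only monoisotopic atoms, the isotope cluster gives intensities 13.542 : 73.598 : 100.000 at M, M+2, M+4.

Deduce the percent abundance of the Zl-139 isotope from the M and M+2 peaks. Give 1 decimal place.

26.9%

Write p for the Zl-139 fraction. I(M+2)/I(M) = [C(2,1)·p^1·(1−p)] / p^2 = 2·(1−p)/p = 73.598/13.542 = 5.4348
(1−p)/p = 5.4348/2 = 2.7174  ⇒  p = 1/(1 + 2.7174) = 0.2690
Zl-139: 26.9%, Zl-141: 73.1%.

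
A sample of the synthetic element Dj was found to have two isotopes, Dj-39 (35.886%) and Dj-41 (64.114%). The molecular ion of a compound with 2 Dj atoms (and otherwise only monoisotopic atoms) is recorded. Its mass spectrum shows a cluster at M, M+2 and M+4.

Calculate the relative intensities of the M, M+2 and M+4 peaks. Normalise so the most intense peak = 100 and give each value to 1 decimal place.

28.0 : 100.0 : 89.3

Each Dj atom is independently Dj-39 (p = 0.35886) or Dj-41 (q = 0.64114); the cluster is the binomial expansion (p + q)^2.
P(M) = 0.35886^2 = 0.128780
P(M+2) = 2 × 0.35886^1 × 0.64114^1 = 0.460159
P(M+4) = 0.64114^2 = 0.411060
The M+2 peak is largest (0.460159); scaling to 100 gives 28.0 : 100.0 : 89.3.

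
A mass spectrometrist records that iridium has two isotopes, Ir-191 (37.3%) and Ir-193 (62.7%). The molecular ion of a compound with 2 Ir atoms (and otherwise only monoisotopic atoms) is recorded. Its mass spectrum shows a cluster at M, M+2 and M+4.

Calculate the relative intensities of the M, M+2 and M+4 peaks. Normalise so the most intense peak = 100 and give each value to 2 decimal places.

29.74 : 100.00 : 84.05

The 2 Ir atoms are independent, so intensities follow the terms of (0.373 + 0.627)^2.
P(M) = 0.373^2 = 0.139129
P(M+2) = 2 × 0.373^1 × 0.627^1 = 0.467742
P(M+4) = 0.627^2 = 0.393129
The M+2 peak is largest (0.467742); scaling to 100 gives 29.74 : 100.00 : 84.05.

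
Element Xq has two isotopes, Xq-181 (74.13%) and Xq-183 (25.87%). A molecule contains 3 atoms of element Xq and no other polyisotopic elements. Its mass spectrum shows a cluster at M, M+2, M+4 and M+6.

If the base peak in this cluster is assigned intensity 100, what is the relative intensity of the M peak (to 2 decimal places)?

95.52

(0.7413 + 0.2587)^3 gives M 0.4074, M+2 0.4265, M+4 0.1488, M+6 0.0173; the largest is M+2.
P(M+2) = C(3,1) × 0.7413^2 × 0.2587^1 = 3 × 0.54952569 × 0.2587 = 0.426487 (base)
P(M) = C(3,0) × 0.7413^3 × 0.2587^0 = 1 × 0.40736339 × 1.0000 = 0.407363
Relative intensity = 0.407363 / 0.426487 × 100 = 95.52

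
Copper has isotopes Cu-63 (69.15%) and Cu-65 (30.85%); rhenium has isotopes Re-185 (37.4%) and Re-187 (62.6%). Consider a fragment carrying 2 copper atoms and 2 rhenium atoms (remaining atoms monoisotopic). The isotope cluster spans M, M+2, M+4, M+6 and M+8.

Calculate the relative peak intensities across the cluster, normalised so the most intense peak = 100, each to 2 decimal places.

16.70 : 70.81 : 100.00 : 52.88 : 9.31

Copper pattern (n=2): 0.47817225 : 0.4266555 : 0.09517225
Rhenium pattern (n=2): 0.139876 : 0.468248 : 0.391876
Convolve the two distributions (both contribute in 2-u steps):
  M: 0.47817225×0.139876 = 0.066885
  M+2: 0.47817225×0.468248 + 0.4266555×0.139876 = 0.283582
  M+4: 0.47817225×0.391876 + 0.4266555×0.468248 + 0.09517225×0.139876 = 0.400477
  M+6: 0.4266555×0.391876 + 0.09517225×0.468248 = 0.211760
  M+8: 0.09517225×0.391876 = 0.037296
Scale to base peak (0.400477) = 100: 16.70 : 70.81 : 100.00 : 52.88 : 9.31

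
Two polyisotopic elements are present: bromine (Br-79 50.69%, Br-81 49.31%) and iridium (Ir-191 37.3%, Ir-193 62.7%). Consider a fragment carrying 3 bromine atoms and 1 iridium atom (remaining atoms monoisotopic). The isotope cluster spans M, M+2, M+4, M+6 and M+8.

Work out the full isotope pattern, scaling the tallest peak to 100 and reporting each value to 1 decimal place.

Bromine pattern (n=3): 0.13024674 : 0.3801026 : 0.36975457 : 0.11989609
Iridium pattern (n=1): 0.3730 : 0.6270
Convolve the two distributions (both contribute in 2-u steps):
  M: 0.13024674×0.3730 = 0.048582
  M+2: 0.13024674×0.6270 + 0.3801026×0.3730 = 0.223443
  M+4: 0.3801026×0.6270 + 0.36975457×0.3730 = 0.376243
  M+6: 0.36975457×0.6270 + 0.11989609×0.3730 = 0.276557
  M+8: 0.11989609×0.6270 = 0.075175
Scale to base peak (0.376243) = 100: 12.9 : 59.4 : 100.0 : 73.5 : 20.0

12.9 : 59.4 : 100.0 : 73.5 : 20.0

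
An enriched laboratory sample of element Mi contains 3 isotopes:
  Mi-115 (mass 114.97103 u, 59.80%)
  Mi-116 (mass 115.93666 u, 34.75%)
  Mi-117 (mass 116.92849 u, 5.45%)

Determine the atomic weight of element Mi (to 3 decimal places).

Ar = Σ fᵢ·mᵢ = 0.5980 × 114.97103 + 0.3475 × 115.93666 + 0.0545 × 116.92849
= 68.752676 + 40.287989 + 6.372603 = 115.413268 u

115.413 u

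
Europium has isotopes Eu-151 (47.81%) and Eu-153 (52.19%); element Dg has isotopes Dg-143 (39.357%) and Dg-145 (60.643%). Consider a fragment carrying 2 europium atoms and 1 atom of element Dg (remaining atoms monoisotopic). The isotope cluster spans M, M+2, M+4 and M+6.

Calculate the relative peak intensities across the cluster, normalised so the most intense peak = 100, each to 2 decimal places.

21.95 : 81.75 : 100.00 : 40.30

Europium pattern (n=2): 0.22857961 : 0.49904078 : 0.27237961
Element Dg pattern (n=1): 0.39357 : 0.60643
Convolve the two distributions (both contribute in 2-u steps):
  M: 0.22857961×0.39357 = 0.089962
  M+2: 0.22857961×0.60643 + 0.49904078×0.39357 = 0.335025
  M+4: 0.49904078×0.60643 + 0.27237961×0.39357 = 0.409834
  M+6: 0.27237961×0.60643 = 0.165179
Scale to base peak (0.409834) = 100: 21.95 : 81.75 : 100.00 : 40.30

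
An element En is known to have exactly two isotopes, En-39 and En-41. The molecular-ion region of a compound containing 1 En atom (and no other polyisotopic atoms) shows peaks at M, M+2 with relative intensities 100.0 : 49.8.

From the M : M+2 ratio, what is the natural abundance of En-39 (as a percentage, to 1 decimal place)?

Write p for the En-39 fraction. I(M+2)/I(M) = [C(1,1)·p^0·(1−p)] / p^1 = 1·(1−p)/p = 49.8/100.0 = 0.4980
(1−p)/p = 0.4980/1 = 0.4980  ⇒  p = 1/(1 + 0.4980) = 0.6676
En-39: 66.8%, En-41: 33.2%.

66.8%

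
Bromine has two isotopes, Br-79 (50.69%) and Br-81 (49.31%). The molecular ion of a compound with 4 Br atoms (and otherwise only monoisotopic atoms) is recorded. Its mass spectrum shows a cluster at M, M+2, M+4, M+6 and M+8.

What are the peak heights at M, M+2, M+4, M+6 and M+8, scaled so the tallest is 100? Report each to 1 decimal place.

17.6 : 68.5 : 100.0 : 64.9 : 15.8

Each Br atom is independently Br-79 (p = 0.5069) or Br-81 (q = 0.4931); the cluster is the binomial expansion (p + q)^4.
P(M) = 0.5069^4 = 0.066022
P(M+2) = 4 × 0.5069^3 × 0.4931^1 = 0.256899
P(M+4) = 6 × 0.5069^2 × 0.4931^2 = 0.374857
P(M+6) = 4 × 0.5069^1 × 0.4931^3 = 0.243101
P(M+8) = 0.4931^4 = 0.059121
The M+4 peak is largest (0.374857); scaling to 100 gives 17.6 : 68.5 : 100.0 : 64.9 : 15.8.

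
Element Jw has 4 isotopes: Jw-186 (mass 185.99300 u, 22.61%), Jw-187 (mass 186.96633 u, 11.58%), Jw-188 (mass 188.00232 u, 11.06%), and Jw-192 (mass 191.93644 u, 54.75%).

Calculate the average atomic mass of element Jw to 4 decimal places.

The abundance-weighted mean is 0.2261 × 185.99300 + 0.1158 × 186.96633 + 0.1106 × 188.00232 + 0.5475 × 191.93644
= 42.053017 + 21.650701 + 20.793057 + 105.085201 = 189.581976 u

189.5820 u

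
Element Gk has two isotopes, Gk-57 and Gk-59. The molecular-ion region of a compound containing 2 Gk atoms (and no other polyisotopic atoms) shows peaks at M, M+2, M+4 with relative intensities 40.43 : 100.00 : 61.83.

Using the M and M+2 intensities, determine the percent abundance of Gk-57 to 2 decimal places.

44.71%

Write p for the Gk-57 fraction. I(M+2)/I(M) = [C(2,1)·p^1·(1−p)] / p^2 = 2·(1−p)/p = 100.00/40.43 = 2.4734
(1−p)/p = 2.4734/2 = 1.2367  ⇒  p = 1/(1 + 1.2367) = 0.4471
Gk-57: 44.71%, Gk-59: 55.29%.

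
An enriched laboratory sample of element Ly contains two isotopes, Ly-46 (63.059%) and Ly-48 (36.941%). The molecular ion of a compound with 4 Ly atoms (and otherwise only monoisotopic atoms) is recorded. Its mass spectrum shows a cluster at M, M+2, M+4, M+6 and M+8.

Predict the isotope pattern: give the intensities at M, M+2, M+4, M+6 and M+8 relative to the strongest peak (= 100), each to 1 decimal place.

42.7 : 100.0 : 87.9 : 34.3 : 5.0

The 4 Ly atoms are independent, so intensities follow the terms of (0.63059 + 0.36941)^4.
P(M) = 0.63059^4 = 0.158121
P(M+2) = 4 × 0.63059^3 × 0.36941^1 = 0.370518
P(M+4) = 6 × 0.63059^2 × 0.36941^2 = 0.325584
P(M+6) = 4 × 0.63059^1 × 0.36941^3 = 0.127155
P(M+8) = 0.36941^4 = 0.018622
The M+2 peak is largest (0.370518); scaling to 100 gives 42.7 : 100.0 : 87.9 : 34.3 : 5.0.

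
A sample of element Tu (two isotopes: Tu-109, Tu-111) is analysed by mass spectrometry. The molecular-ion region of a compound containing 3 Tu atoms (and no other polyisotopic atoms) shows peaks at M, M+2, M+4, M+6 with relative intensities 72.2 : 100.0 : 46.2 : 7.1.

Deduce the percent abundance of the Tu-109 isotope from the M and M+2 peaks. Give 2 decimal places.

Write p for the Tu-109 fraction. I(M+2)/I(M) = [C(3,1)·p^2·(1−p)] / p^3 = 3·(1−p)/p = 100.0/72.2 = 1.3850
(1−p)/p = 1.3850/3 = 0.4617  ⇒  p = 1/(1 + 0.4617) = 0.6841
Tu-109: 68.41%, Tu-111: 31.59%.

68.41%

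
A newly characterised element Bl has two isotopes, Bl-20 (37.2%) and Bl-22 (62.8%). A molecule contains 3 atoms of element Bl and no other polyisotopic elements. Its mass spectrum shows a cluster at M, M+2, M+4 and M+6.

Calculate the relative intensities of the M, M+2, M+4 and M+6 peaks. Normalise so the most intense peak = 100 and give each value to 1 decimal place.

Expanding (0.372 + 0.628)^3:
P(M) = 0.372^3 = 0.051479
P(M+2) = 3 × 0.372^2 × 0.628^1 = 0.260715
P(M+4) = 3 × 0.372^1 × 0.628^2 = 0.440133
P(M+6) = 0.628^3 = 0.247673
The M+4 peak is largest (0.440133); scaling to 100 gives 11.7 : 59.2 : 100.0 : 56.3.

11.7 : 59.2 : 100.0 : 56.3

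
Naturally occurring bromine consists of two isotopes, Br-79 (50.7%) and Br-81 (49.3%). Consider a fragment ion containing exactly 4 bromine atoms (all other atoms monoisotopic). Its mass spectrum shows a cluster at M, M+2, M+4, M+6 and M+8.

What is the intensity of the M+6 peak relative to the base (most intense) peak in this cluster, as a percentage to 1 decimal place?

Term probabilities: M 0.0661, M+2 0.2570, M+4 0.3749, M+6 0.2430, M+8 0.0591. Base peak = M+4.
P(M+4) = C(4,2) × 0.507^2 × 0.493^2 = 6 × 0.257049 × 0.243049 = 0.374853 (base)
P(M+6) = C(4,3) × 0.507^1 × 0.493^3 = 4 × 0.5070 × 0.11982316 = 0.243001
Relative intensity = 0.243001 / 0.374853 × 100 = 64.8

64.8%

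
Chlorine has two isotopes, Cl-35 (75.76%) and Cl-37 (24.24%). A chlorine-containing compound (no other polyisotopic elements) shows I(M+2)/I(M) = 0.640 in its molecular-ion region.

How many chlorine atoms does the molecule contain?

2

For n independent Cl atoms, I(M+2)/I(M) = n · (abundance Cl-37) / (abundance Cl-35) = n · 0.2424/0.7576.
n = 0.640 × 0.7576/0.2424 = 2.00 ≈ 2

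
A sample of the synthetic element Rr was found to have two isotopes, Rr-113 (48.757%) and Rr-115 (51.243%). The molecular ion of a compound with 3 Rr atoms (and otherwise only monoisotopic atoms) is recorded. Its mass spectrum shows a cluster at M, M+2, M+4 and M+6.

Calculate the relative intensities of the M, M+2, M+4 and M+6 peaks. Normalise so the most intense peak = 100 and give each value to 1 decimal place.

30.2 : 95.1 : 100.0 : 35.0

The 3 Rr atoms are independent, so intensities follow the terms of (0.48757 + 0.51243)^3.
P(M) = 0.48757^3 = 0.115907
P(M+2) = 3 × 0.48757^2 × 0.51243^1 = 0.365452
P(M+4) = 3 × 0.48757^1 × 0.51243^2 = 0.384085
P(M+6) = 0.51243^3 = 0.134556
The M+4 peak is largest (0.384085); scaling to 100 gives 30.2 : 95.1 : 100.0 : 35.0.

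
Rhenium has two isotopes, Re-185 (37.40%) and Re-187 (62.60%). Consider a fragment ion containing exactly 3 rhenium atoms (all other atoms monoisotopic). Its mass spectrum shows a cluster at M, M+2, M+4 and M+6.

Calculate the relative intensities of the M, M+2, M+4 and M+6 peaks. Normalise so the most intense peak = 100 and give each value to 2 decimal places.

Each Re atom is independently Re-185 (p = 0.3740) or Re-187 (q = 0.6260); the cluster is the binomial expansion (p + q)^3.
P(M) = 0.3740^3 = 0.052314
P(M+2) = 3 × 0.3740^2 × 0.6260^1 = 0.262687
P(M+4) = 3 × 0.3740^1 × 0.6260^2 = 0.439685
P(M+6) = 0.6260^3 = 0.245314
The M+4 peak is largest (0.439685); scaling to 100 gives 11.90 : 59.74 : 100.00 : 55.79.

11.90 : 59.74 : 100.00 : 55.79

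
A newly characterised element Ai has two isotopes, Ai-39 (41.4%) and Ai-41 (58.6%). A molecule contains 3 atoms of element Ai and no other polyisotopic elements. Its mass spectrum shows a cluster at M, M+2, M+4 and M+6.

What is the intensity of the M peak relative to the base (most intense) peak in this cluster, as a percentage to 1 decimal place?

16.6%

(0.414 + 0.586)^3 gives M 0.0710, M+2 0.3013, M+4 0.4265, M+6 0.2012; the largest is M+4.
P(M+4) = C(3,2) × 0.414^1 × 0.586^2 = 3 × 0.4140 × 0.343396 = 0.426498 (base)
P(M) = C(3,0) × 0.414^3 × 0.586^0 = 1 × 0.07095794 × 1.0000 = 0.070958
Relative intensity = 0.070958 / 0.426498 × 100 = 16.6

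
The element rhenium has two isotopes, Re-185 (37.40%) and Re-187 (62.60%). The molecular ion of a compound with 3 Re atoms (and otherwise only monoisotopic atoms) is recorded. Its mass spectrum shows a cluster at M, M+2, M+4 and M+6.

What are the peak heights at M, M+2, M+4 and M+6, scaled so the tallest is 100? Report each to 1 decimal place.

Expanding (0.3740 + 0.6260)^3:
P(M) = 0.3740^3 = 0.052314
P(M+2) = 3 × 0.3740^2 × 0.6260^1 = 0.262687
P(M+4) = 3 × 0.3740^1 × 0.6260^2 = 0.439685
P(M+6) = 0.6260^3 = 0.245314
The M+4 peak is largest (0.439685); scaling to 100 gives 11.9 : 59.7 : 100.0 : 55.8.

11.9 : 59.7 : 100.0 : 55.8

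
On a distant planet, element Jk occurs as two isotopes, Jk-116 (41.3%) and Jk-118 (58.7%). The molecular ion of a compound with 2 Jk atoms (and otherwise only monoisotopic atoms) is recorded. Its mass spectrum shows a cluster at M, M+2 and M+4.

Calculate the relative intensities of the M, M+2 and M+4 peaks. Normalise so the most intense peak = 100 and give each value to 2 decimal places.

35.18 : 100.00 : 71.07

Each Jk atom is independently Jk-116 (p = 0.413) or Jk-118 (q = 0.587); the cluster is the binomial expansion (p + q)^2.
P(M) = 0.413^2 = 0.170569
P(M+2) = 2 × 0.413^1 × 0.587^1 = 0.484862
P(M+4) = 0.587^2 = 0.344569
The M+2 peak is largest (0.484862); scaling to 100 gives 35.18 : 100.00 : 71.07.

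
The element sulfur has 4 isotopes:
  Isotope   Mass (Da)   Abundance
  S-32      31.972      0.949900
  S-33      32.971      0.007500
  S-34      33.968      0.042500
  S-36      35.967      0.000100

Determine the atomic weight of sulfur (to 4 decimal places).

32.0647 Da

Ar = Σ fᵢ·mᵢ = 0.949900 × 31.972 + 0.007500 × 32.971 + 0.042500 × 33.968 + 0.000100 × 35.967
= 30.37020 + 0.24728 + 1.44364 + 0.00360 = 32.06472 Da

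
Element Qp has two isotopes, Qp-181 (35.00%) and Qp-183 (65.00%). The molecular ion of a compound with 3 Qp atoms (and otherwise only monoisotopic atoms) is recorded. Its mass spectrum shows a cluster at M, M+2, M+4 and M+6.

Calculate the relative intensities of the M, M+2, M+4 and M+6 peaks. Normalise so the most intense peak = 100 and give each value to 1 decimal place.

9.7 : 53.8 : 100.0 : 61.9

The 3 Qp atoms are independent, so intensities follow the terms of (0.3500 + 0.6500)^3.
P(M) = 0.3500^3 = 0.042875
P(M+2) = 3 × 0.3500^2 × 0.6500^1 = 0.238875
P(M+4) = 3 × 0.3500^1 × 0.6500^2 = 0.443625
P(M+6) = 0.6500^3 = 0.274625
The M+4 peak is largest (0.443625); scaling to 100 gives 9.7 : 53.8 : 100.0 : 61.9.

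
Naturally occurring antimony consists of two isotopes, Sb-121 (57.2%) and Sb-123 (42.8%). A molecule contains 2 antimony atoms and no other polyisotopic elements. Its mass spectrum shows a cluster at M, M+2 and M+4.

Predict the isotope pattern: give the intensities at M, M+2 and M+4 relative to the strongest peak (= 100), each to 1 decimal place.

66.8 : 100.0 : 37.4

Each Sb atom is independently Sb-121 (p = 0.572) or Sb-123 (q = 0.428); the cluster is the binomial expansion (p + q)^2.
P(M) = 0.572^2 = 0.327184
P(M+2) = 2 × 0.572^1 × 0.428^1 = 0.489632
P(M+4) = 0.428^2 = 0.183184
The M+2 peak is largest (0.489632); scaling to 100 gives 66.8 : 100.0 : 37.4.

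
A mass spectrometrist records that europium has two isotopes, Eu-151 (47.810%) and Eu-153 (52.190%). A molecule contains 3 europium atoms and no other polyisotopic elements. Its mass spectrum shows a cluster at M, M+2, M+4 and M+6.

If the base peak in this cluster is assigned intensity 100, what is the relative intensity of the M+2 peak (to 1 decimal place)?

Binomial terms of (0.47810 + 0.52190)^3: M 0.1093, M+2 0.3579, M+4 0.3907, M+6 0.1422 → M+4 is the base peak.
P(M+4) = C(3,2) × 0.47810^1 × 0.52190^2 = 3 × 0.4781 × 0.27237961 = 0.390674 (base)
P(M+2) = C(3,1) × 0.47810^2 × 0.52190^1 = 3 × 0.22857961 × 0.5219 = 0.357887
Relative intensity = 0.357887 / 0.390674 × 100 = 91.6

91.6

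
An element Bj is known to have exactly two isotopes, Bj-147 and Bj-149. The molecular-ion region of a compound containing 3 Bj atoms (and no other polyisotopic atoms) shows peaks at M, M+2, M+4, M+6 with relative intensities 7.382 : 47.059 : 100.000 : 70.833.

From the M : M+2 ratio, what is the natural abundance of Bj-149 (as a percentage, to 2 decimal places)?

68.00%

Write p for the Bj-147 fraction. I(M+2)/I(M) = [C(3,1)·p^2·(1−p)] / p^3 = 3·(1−p)/p = 47.059/7.382 = 6.3748
(1−p)/p = 6.3748/3 = 2.1249  ⇒  p = 1/(1 + 2.1249) = 0.3200
Bj-147: 32.00%, Bj-149: 68.00%.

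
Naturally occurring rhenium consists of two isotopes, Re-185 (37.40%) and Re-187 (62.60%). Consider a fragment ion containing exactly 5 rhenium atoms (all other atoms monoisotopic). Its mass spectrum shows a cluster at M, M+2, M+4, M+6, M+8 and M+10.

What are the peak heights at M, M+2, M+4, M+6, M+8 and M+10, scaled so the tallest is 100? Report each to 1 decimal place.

The 5 Re atoms are independent, so intensities follow the terms of (0.3740 + 0.6260)^5.
P(M) = 0.3740^5 = 0.007317
P(M+2) = 5 × 0.3740^4 × 0.6260^1 = 0.061239
P(M+4) = 10 × 0.3740^3 × 0.6260^2 = 0.205005
P(M+6) = 10 × 0.3740^2 × 0.6260^3 = 0.343136
P(M+8) = 5 × 0.3740^1 × 0.6260^4 = 0.287170
P(M+10) = 0.6260^5 = 0.096133
The M+6 peak is largest (0.343136); scaling to 100 gives 2.1 : 17.8 : 59.7 : 100.0 : 83.7 : 28.0.

2.1 : 17.8 : 59.7 : 100.0 : 83.7 : 28.0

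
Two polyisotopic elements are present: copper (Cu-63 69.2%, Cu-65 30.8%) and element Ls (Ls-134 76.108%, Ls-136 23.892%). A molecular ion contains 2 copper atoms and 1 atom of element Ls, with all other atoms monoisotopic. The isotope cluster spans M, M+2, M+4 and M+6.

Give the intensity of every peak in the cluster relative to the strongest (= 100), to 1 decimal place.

Copper pattern (n=2): 0.478864 : 0.426272 : 0.094864
Element Ls pattern (n=1): 0.76108 : 0.23892
Convolve the two distributions (both contribute in 2-u steps):
  M: 0.478864×0.76108 = 0.364454
  M+2: 0.478864×0.23892 + 0.426272×0.76108 = 0.438837
  M+4: 0.426272×0.23892 + 0.094864×0.76108 = 0.174044
  M+6: 0.094864×0.23892 = 0.022665
Scale to base peak (0.438837) = 100: 83.0 : 100.0 : 39.7 : 5.2

83.0 : 100.0 : 39.7 : 5.2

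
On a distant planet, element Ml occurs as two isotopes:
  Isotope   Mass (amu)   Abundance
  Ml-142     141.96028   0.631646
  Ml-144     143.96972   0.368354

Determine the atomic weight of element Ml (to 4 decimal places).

Weight each isotope mass by its fractional abundance: 0.631646 × 141.96028 + 0.368354 × 143.96972
= 89.668643 + 53.031822 = 142.700465 amu

142.7005 amu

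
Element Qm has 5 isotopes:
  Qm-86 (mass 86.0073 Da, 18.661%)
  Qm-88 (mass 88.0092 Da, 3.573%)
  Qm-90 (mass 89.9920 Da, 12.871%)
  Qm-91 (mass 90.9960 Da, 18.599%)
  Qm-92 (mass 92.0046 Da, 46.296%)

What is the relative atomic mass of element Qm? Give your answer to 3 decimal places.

90.296 Da

The abundance-weighted mean is 0.18661 × 86.0073 + 0.03573 × 88.0092 + 0.12871 × 89.9920 + 0.18599 × 90.9960 + 0.46296 × 92.0046
= 16.04982 + 3.14457 + 11.58287 + 16.92435 + 42.59445 = 90.29606 Da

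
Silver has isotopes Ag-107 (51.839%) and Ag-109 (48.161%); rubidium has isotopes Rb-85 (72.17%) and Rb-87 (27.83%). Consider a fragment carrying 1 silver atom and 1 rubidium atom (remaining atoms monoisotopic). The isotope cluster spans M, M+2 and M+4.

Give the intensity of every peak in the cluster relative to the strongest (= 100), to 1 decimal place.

76.1 : 100.0 : 27.3

Silver pattern (n=1): 0.51839 : 0.48161
Rubidium pattern (n=1): 0.7217 : 0.2783
Convolve the two distributions (both contribute in 2-u steps):
  M: 0.51839×0.7217 = 0.374122
  M+2: 0.51839×0.2783 + 0.48161×0.7217 = 0.491846
  M+4: 0.48161×0.2783 = 0.134032
Scale to base peak (0.491846) = 100: 76.1 : 100.0 : 27.3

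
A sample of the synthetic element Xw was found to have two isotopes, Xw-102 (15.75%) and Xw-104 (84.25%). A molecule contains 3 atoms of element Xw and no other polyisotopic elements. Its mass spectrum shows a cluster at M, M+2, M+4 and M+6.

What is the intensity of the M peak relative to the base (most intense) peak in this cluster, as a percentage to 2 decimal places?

0.65%

Binomial terms of (0.1575 + 0.8425)^3: M 0.0039, M+2 0.0627, M+4 0.3354, M+6 0.5980 → M+6 is the base peak.
P(M+6) = C(3,3) × 0.1575^0 × 0.8425^3 = 1 × 1.0000 × 0.59801177 = 0.598012 (base)
P(M) = C(3,0) × 0.1575^3 × 0.8425^0 = 1 × 0.00390698 × 1.0000 = 0.003907
Relative intensity = 0.003907 / 0.598012 × 100 = 0.65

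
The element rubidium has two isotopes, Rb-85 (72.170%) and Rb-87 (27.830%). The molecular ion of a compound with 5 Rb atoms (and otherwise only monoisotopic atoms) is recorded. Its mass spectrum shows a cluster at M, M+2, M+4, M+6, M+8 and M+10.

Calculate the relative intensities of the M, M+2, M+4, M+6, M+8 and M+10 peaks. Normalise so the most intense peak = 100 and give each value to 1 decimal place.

The 5 Rb atoms are independent, so intensities follow the terms of (0.72170 + 0.27830)^5.
P(M) = 0.72170^5 = 0.195787
P(M+2) = 5 × 0.72170^4 × 0.27830^1 = 0.377494
P(M+4) = 10 × 0.72170^3 × 0.27830^2 = 0.291136
P(M+6) = 10 × 0.72170^2 × 0.27830^3 = 0.112267
P(M+8) = 5 × 0.72170^1 × 0.27830^4 = 0.021646
P(M+10) = 0.27830^5 = 0.001669
The M+2 peak is largest (0.377494); scaling to 100 gives 51.9 : 100.0 : 77.1 : 29.7 : 5.7 : 0.4.

51.9 : 100.0 : 77.1 : 29.7 : 5.7 : 0.4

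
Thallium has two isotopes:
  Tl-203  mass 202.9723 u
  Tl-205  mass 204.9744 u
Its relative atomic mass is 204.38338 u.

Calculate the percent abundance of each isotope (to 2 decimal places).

Let x be the fractional abundance of Tl-203; then Tl-205 has abundance 1 − x.
202.9723·x + 204.9744·(1 − x) = 204.38338
(202.9723 − 204.9744)·x = 204.38338 − 204.9744
x = -0.59102 / -2.0021 = 0.29520 → 29.52% Tl-203, 70.48% Tl-205.

Tl-203: 29.52%, Tl-205: 70.48%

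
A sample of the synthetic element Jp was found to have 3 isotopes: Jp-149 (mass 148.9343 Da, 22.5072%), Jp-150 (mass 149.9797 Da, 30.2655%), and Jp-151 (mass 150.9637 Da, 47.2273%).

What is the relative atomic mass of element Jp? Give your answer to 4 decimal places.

150.2091 Da

Average mass = Σ (abundance × isotope mass) = 0.225072 × 148.9343 + 0.302655 × 149.9797 + 0.472273 × 150.9637
= 33.52094 + 45.39211 + 71.29608 = 150.20913 Da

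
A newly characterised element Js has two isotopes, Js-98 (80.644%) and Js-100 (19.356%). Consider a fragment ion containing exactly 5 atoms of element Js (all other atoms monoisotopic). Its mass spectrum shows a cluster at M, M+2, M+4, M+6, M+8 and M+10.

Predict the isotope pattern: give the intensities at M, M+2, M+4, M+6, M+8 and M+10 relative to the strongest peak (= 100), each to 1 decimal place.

Each Js atom is independently Js-98 (p = 0.80644) or Js-100 (q = 0.19356); the cluster is the binomial expansion (p + q)^5.
P(M) = 0.80644^5 = 0.341083
P(M+2) = 5 × 0.80644^4 × 0.19356^1 = 0.409330
P(M+4) = 10 × 0.80644^3 × 0.19356^2 = 0.196493
P(M+6) = 10 × 0.80644^2 × 0.19356^3 = 0.047162
P(M+8) = 5 × 0.80644^1 × 0.19356^4 = 0.005660
P(M+10) = 0.19356^5 = 0.000272
The M+2 peak is largest (0.409330); scaling to 100 gives 83.3 : 100.0 : 48.0 : 11.5 : 1.4 : 0.1.

83.3 : 100.0 : 48.0 : 11.5 : 1.4 : 0.1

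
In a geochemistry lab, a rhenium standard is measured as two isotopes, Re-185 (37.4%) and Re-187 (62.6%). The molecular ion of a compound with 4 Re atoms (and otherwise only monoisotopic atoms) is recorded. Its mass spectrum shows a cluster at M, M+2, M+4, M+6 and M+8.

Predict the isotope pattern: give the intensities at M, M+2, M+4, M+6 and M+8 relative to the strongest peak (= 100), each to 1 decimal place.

5.3 : 35.7 : 89.6 : 100.0 : 41.8

Each Re atom is independently Re-185 (p = 0.374) or Re-187 (q = 0.626); the cluster is the binomial expansion (p + q)^4.
P(M) = 0.374^4 = 0.019565
P(M+2) = 4 × 0.374^3 × 0.626^1 = 0.130993
P(M+4) = 6 × 0.374^2 × 0.626^2 = 0.328884
P(M+6) = 4 × 0.374^1 × 0.626^3 = 0.366990
P(M+8) = 0.626^4 = 0.153567
The M+6 peak is largest (0.366990); scaling to 100 gives 5.3 : 35.7 : 89.6 : 100.0 : 41.8.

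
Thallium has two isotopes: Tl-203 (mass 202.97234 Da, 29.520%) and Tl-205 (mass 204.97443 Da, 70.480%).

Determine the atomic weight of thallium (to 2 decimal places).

204.38 Da

The abundance-weighted mean is 0.29520 × 202.97234 + 0.70480 × 204.97443
= 59.917435 + 144.465978 = 204.383413 Da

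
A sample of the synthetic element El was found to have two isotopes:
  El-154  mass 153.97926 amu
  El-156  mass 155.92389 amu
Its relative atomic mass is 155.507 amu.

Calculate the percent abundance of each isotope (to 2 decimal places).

El-154: 21.44%, El-156: 78.56%

Let x be the fractional abundance of El-154; then El-156 has abundance 1 − x.
153.97926·x + 155.92389·(1 − x) = 155.507
(153.97926 − 155.92389)·x = 155.507 − 155.92389
x = -0.41689 / -1.94463 = 0.21438 → 21.44% El-154, 78.56% El-156.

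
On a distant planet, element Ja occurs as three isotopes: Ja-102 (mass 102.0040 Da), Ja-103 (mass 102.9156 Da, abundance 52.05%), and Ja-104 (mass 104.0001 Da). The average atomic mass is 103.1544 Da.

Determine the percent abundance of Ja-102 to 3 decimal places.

Let x and y be the fractions of Ja-102 and Ja-104. Then x + y = 1 − 0.5205 = 0.4795 and 102.0040x + 104.0001y = 103.1544 − 0.5205×102.9156 = 49.5868302.
Substituting: 102.0040x + 104.0001(0.4795 − x) = 49.5868302
(102.0040 − 104.0001)x = -0.28121775  ⇒  x = 0.14088, y = 0.33862
Ja-102: 14.088%, Ja-104: 33.862%.

14.088%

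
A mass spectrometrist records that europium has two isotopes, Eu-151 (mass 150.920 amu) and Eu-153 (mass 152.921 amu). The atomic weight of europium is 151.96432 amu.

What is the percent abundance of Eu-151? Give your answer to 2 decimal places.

47.81%

With x = fraction of Eu-151 (so Eu-153 is 1 − x):
150.920·x + 152.921·(1 − x) = 151.96432
(150.920 − 152.921)·x = 151.96432 − 152.921
x = -0.95668 / -2.001 = 0.47810 → 47.81% Eu-151, 52.19% Eu-153.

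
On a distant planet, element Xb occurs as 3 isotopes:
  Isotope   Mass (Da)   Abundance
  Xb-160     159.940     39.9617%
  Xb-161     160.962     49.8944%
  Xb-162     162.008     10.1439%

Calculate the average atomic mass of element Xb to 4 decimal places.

Ar = Σ fᵢ·mᵢ = 0.399617 × 159.940 + 0.498944 × 160.962 + 0.101439 × 162.008
= 63.91474 + 80.31102 + 16.43393 = 160.65969 Da

160.6597 Da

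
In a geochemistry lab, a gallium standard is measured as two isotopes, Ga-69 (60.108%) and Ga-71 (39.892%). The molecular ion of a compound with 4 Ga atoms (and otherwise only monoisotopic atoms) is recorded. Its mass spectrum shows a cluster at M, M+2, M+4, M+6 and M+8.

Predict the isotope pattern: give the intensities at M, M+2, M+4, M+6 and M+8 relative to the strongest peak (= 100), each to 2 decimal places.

37.67 : 100.00 : 99.55 : 44.05 : 7.31

The 4 Ga atoms are independent, so intensities follow the terms of (0.60108 + 0.39892)^4.
P(M) = 0.60108^4 = 0.130536
P(M+2) = 4 × 0.60108^3 × 0.39892^1 = 0.346531
P(M+4) = 6 × 0.60108^2 × 0.39892^2 = 0.344975
P(M+6) = 4 × 0.60108^1 × 0.39892^3 = 0.152633
P(M+8) = 0.39892^4 = 0.025325
The M+2 peak is largest (0.346531); scaling to 100 gives 37.67 : 100.00 : 99.55 : 44.05 : 7.31.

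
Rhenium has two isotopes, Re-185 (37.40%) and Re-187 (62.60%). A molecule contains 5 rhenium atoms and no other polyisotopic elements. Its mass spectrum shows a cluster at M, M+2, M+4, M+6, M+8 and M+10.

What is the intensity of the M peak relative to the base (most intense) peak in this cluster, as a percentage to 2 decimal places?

Binomial terms of (0.3740 + 0.6260)^5: M 0.0073, M+2 0.0612, M+4 0.2050, M+6 0.3431, M+8 0.2872, M+10 0.0961 → M+6 is the base peak.
P(M+6) = C(5,3) × 0.3740^2 × 0.6260^3 = 10 × 0.139876 × 0.24531438 = 0.343136 (base)
P(M) = C(5,0) × 0.3740^5 × 0.6260^0 = 1 × 0.00731742 × 1.0000 = 0.007317
Relative intensity = 0.007317 / 0.343136 × 100 = 2.13

2.13%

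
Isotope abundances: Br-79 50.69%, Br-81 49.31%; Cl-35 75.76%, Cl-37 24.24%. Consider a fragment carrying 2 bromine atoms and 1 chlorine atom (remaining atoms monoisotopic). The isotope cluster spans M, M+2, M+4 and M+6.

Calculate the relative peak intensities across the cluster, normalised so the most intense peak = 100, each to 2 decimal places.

Bromine pattern (n=2): 0.25694761 : 0.49990478 : 0.24314761
Chlorine pattern (n=1): 0.7576 : 0.2424
Convolve the two distributions (both contribute in 2-u steps):
  M: 0.25694761×0.7576 = 0.194664
  M+2: 0.25694761×0.2424 + 0.49990478×0.7576 = 0.441012
  M+4: 0.49990478×0.2424 + 0.24314761×0.7576 = 0.305386
  M+6: 0.24314761×0.2424 = 0.058939
Scale to base peak (0.441012) = 100: 44.14 : 100.00 : 69.25 : 13.36

44.14 : 100.00 : 69.25 : 13.36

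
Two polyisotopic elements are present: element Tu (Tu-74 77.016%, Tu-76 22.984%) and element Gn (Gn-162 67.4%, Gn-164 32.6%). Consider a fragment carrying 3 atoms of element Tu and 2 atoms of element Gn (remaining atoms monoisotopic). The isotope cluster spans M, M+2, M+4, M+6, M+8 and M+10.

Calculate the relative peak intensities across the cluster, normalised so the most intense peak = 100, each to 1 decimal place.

53.7 : 100.0 : 73.4 : 26.5 : 4.7 : 0.3

Element Tu pattern (n=3): 0.45681765 : 0.40898632 : 0.1220544 : 0.01214163
Element Gn pattern (n=2): 0.454276 : 0.439448 : 0.106276
Convolve the two distributions (both contribute in 2-u steps):
  M: 0.45681765×0.454276 = 0.207521
  M+2: 0.45681765×0.439448 + 0.40898632×0.454276 = 0.386540
  M+4: 0.45681765×0.106276 + 0.40898632×0.439448 + 0.1220544×0.454276 = 0.283723
  M+6: 0.40898632×0.106276 + 0.1220544×0.439448 + 0.01214163×0.454276 = 0.102618
  M+8: 0.1220544×0.106276 + 0.01214163×0.439448 = 0.018307
  M+10: 0.01214163×0.106276 = 0.001290
Scale to base peak (0.386540) = 100: 53.7 : 100.0 : 73.4 : 26.5 : 4.7 : 0.3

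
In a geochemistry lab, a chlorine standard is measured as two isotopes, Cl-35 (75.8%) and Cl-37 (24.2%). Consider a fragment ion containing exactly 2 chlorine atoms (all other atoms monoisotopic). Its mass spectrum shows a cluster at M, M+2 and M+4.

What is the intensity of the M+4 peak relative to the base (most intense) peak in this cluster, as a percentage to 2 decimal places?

Binomial terms of (0.758 + 0.242)^2: M 0.5746, M+2 0.3669, M+4 0.0586 → M is the base peak.
P(M) = C(2,0) × 0.758^2 × 0.242^0 = 1 × 0.574564 × 1.0000 = 0.574564 (base)
P(M+4) = C(2,2) × 0.758^0 × 0.242^2 = 1 × 1.0000 × 0.058564 = 0.058564
Relative intensity = 0.058564 / 0.574564 × 100 = 10.19

10.19%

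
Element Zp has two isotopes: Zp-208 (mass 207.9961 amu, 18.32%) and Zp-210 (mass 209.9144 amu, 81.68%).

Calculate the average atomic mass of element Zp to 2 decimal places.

Weight each isotope mass by its fractional abundance: 0.1832 × 207.9961 + 0.8168 × 209.9144
= 38.10489 + 171.45808 = 209.56297 amu

209.56 amu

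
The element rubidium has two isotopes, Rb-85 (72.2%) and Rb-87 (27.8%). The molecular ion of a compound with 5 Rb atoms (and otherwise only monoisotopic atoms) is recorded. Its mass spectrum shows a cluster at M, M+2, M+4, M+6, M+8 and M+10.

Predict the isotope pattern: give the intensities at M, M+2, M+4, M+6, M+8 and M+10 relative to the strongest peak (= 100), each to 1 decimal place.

51.9 : 100.0 : 77.0 : 29.7 : 5.7 : 0.4

Each Rb atom is independently Rb-85 (p = 0.722) or Rb-87 (q = 0.278); the cluster is the binomial expansion (p + q)^5.
P(M) = 0.722^5 = 0.196194
P(M+2) = 5 × 0.722^4 × 0.278^1 = 0.377714
P(M+4) = 10 × 0.722^3 × 0.278^2 = 0.290872
P(M+6) = 10 × 0.722^2 × 0.278^3 = 0.111998
P(M+8) = 5 × 0.722^1 × 0.278^4 = 0.021562
P(M+10) = 0.278^5 = 0.001660
The M+2 peak is largest (0.377714); scaling to 100 gives 51.9 : 100.0 : 77.0 : 29.7 : 5.7 : 0.4.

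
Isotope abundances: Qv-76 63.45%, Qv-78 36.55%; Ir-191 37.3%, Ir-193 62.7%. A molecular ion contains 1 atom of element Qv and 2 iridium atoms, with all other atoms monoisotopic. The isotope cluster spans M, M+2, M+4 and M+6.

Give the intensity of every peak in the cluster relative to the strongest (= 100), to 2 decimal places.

Element Qv pattern (n=1): 0.6345 : 0.3655
Iridium pattern (n=2): 0.139129 : 0.467742 : 0.393129
Convolve the two distributions (both contribute in 2-u steps):
  M: 0.6345×0.139129 = 0.088277
  M+2: 0.6345×0.467742 + 0.3655×0.139129 = 0.347634
  M+4: 0.6345×0.393129 + 0.3655×0.467742 = 0.420400
  M+6: 0.3655×0.393129 = 0.143689
Scale to base peak (0.420400) = 100: 21.00 : 82.69 : 100.00 : 34.18

21.00 : 82.69 : 100.00 : 34.18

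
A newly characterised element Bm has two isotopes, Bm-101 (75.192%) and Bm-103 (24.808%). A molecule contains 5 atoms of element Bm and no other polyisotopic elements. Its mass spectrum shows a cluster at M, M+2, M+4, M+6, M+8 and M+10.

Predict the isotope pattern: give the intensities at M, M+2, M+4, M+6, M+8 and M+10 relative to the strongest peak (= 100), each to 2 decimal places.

Expanding (0.75192 + 0.24808)^5:
P(M) = 0.75192^5 = 0.240358
P(M+2) = 5 × 0.75192^4 × 0.24808^1 = 0.396505
P(M+4) = 10 × 0.75192^3 × 0.24808^2 = 0.261637
P(M+6) = 10 × 0.75192^2 × 0.24808^3 = 0.086321
P(M+8) = 5 × 0.75192^1 × 0.24808^4 = 0.014240
P(M+10) = 0.24808^5 = 0.000940
The M+2 peak is largest (0.396505); scaling to 100 gives 60.62 : 100.00 : 65.99 : 21.77 : 3.59 : 0.24.

60.62 : 100.00 : 65.99 : 21.77 : 3.59 : 0.24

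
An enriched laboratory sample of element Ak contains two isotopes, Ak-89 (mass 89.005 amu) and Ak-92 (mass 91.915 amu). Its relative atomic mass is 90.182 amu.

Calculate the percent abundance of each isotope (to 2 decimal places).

Ak-89: 59.55%, Ak-92: 40.45%

With x = fraction of Ak-89 (so Ak-92 is 1 − x):
89.005·x + 91.915·(1 − x) = 90.182
(89.005 − 91.915)·x = 90.182 − 91.915
x = -1.733 / -2.910 = 0.59553 → 59.55% Ak-89, 40.45% Ak-92.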